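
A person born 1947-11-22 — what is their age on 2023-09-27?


Birth: 1947-11-22
Reference: 2023-09-27
Year difference: 2023 - 1947 = 76
Birthday not yet reached in 2023, subtract 1

75 years old


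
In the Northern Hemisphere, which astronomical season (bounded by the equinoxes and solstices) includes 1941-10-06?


Date: October 6
Astronomical Autumn (approx.; exact equinox/solstice day varies by year): September 22 to December 20
October 6 falls within the Autumn window

Autumn


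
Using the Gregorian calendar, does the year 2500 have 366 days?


Gregorian leap year rule: divisible by 4, but not by 100, unless also by 400.
2500 is divisible by 100 but not 400 -> not a leap year

No


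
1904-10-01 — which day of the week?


Date: October 1, 1904
Anchor: Jan 1, 1904. With p = 1904 - 1 = 1903: (p + p//4 - p//100 + p//400) mod 7 = (1903 + 475 - 19 + 4) mod 7 = 2363 mod 7 = 4 -> Friday (Mon=0 ... Sun=6)
Days before October (Jan-Sep): 274; offset = 274 + 1 - 1 = 274
Weekday index = (4 + 274) mod 7 = 5

Day of the week: Saturday


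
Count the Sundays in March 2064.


March 2064 has 31 days
Anchor: Jan 1, 2064. With p = 2064 - 1 = 2063: (p + p//4 - p//100 + p//400) mod 7 = (2063 + 515 - 20 + 5) mod 7 = 2563 mod 7 = 1 -> Tuesday (Mon=0 ... Sun=6)
Days before March (Jan-Feb): 60; March 1 index = (1 + 60) mod 7 = 5 -> Saturday
First Sunday is March 2
Sundays: 2, 9, 16, 23, 30

5 Sundays


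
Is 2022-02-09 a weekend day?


Anchor: Jan 1, 2022. With p = 2022 - 1 = 2021: (p + p//4 - p//100 + p//400) mod 7 = (2021 + 505 - 20 + 5) mod 7 = 2511 mod 7 = 5 -> Saturday (Mon=0 ... Sun=6)
Day of year: 40; offset = 39
Weekday index = (5 + 39) mod 7 = 2 -> Wednesday
Weekend days: Saturday, Sunday

No


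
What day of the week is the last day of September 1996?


September 1996 has 30 days
Anchor: Jan 1, 1996. With p = 1996 - 1 = 1995: (p + p//4 - p//100 + p//400) mod 7 = (1995 + 498 - 19 + 4) mod 7 = 2478 mod 7 = 0 -> Monday (Mon=0 ... Sun=6)
Days before September (Jan-Aug): 244; September 1 index = (0 + 244) mod 7 = 6 -> Sunday
Last day offset: 30 - 1 = 29 days
Weekday index = (6 + 29) mod 7 = 0

Monday, September 30


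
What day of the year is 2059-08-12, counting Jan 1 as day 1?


Date: August 12, 2059
Days in months 1 through 7: 212
Plus 12 days in August

Day of year: 224


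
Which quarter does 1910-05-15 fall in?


Month: May (month 5)
Q1: Jan-Mar, Q2: Apr-Jun, Q3: Jul-Sep, Q4: Oct-Dec

Q2


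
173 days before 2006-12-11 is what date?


Start: 2006-12-11, subtract 173 days
Back 11 days from December 11 reaches November 30, 2006 -> 162 left
November 2006 has 30 days -> back to October 31, 2006 -> 132 left
October 2006 has 31 days -> back to September 30, 2006 -> 101 left
September 2006 has 30 days -> back to August 31, 2006 -> 71 left
August 2006 has 31 days -> back to July 31, 2006 -> 40 left
July 2006 has 31 days -> back to June 30, 2006 -> 9 left
June 2006: 30 - 9 = 21 -> lands on June 21

Result: 2006-06-21


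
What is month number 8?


Month 8 of 12

August


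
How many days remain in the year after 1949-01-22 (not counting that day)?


Day of year: 22 of 365
Remaining = 365 - 22

343 days


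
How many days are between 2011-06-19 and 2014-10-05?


From 2011-06-19 to 2014-10-05
2011-06-19: days before June = 31 + 28 + 31 + 30 + 31 = 151 (2011 is not a leap year); day of year = 151 + 19 = 170
2014-10-05: days before October = 31 + 28 + 31 + 30 + 31 + 30 + 31 + 31 + 30 = 273 (2014 is not a leap year); day of year = 273 + 5 = 278
Rest of 2011: 365 - 170 = 195
Full years 2012 (366), 2013 (365): 731
Total = 195 + 731 + 278 = 1204

1204 days


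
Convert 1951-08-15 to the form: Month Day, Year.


ISO 1951-08-15 parses as year=1951, month=08, day=15
Month 8 -> August

August 15, 1951


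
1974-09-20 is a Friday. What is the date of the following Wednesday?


Current: Friday
Target: Wednesday
Days ahead: 5

Next Wednesday: 1974-09-25


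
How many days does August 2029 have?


August 2029

31 days


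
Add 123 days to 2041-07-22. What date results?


Start: 2041-07-22, add 123 days
July 2041 has 31 days: 31 - 22 = 9 days to July 31 -> 114 left
August 2041 has 31 days -> 83 left
September 2041 has 30 days -> 53 left
October 2041 has 31 days -> 22 left
November 2041: 22 <= 30 -> lands on November 22

Result: 2041-11-22


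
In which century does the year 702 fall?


Century = (year - 1) // 100 + 1
= (702 - 1) // 100 + 1
= 701 // 100 + 1
= 7 + 1

8th century


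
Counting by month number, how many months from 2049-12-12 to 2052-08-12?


From December 2049 to August 2052
3 years * 12 = 36 months, minus 4 months = 32

32 months


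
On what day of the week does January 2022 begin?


Target: January 1, 2022
Anchor: Jan 1, 2022. With p = 2022 - 1 = 2021: (p + p//4 - p//100 + p//400) mod 7 = (2021 + 505 - 20 + 5) mod 7 = 2511 mod 7 = 5 -> Saturday (Mon=0 ... Sun=6)
Offset from anchor: 0 days
Weekday index = (5 + 0) mod 7 = 5

Saturday


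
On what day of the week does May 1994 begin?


Target: May 1, 1994
Anchor: Jan 1, 1994. With p = 1994 - 1 = 1993: (p + p//4 - p//100 + p//400) mod 7 = (1993 + 498 - 19 + 4) mod 7 = 2476 mod 7 = 5 -> Saturday (Mon=0 ... Sun=6)
Days before May (Jan-Apr): 120 days
Weekday index = (5 + 120) mod 7 = 6

Sunday


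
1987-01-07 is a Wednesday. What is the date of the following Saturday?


Current: Wednesday
Target: Saturday
Days ahead: 3

Next Saturday: 1987-01-10


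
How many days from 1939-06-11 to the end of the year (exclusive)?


Day of year: 162 of 365
Remaining = 365 - 162

203 days


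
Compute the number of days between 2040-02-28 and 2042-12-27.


From 2040-02-28 to 2042-12-27
2040-02-28: days before February = 31; day of year = 31 + 28 = 59
2042-12-27: days before December = 31 + 28 + 31 + 30 + 31 + 30 + 31 + 31 + 30 + 31 + 30 = 334 (2042 is not a leap year); day of year = 334 + 27 = 361
Rest of 2040: 366 - 59 = 307
Full years 2041 (365): 365
Total = 307 + 365 + 361 = 1033

1033 days


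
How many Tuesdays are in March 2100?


March 2100 has 31 days
Anchor: Jan 1, 2100. With p = 2100 - 1 = 2099: (p + p//4 - p//100 + p//400) mod 7 = (2099 + 524 - 20 + 5) mod 7 = 2608 mod 7 = 4 -> Friday (Mon=0 ... Sun=6)
Days before March (Jan-Feb): 59; March 1 index = (4 + 59) mod 7 = 0 -> Monday
First Tuesday is March 2
Tuesdays: 2, 9, 16, 23, 30

5 Tuesdays


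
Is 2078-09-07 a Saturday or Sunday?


Anchor: Jan 1, 2078. With p = 2078 - 1 = 2077: (p + p//4 - p//100 + p//400) mod 7 = (2077 + 519 - 20 + 5) mod 7 = 2581 mod 7 = 5 -> Saturday (Mon=0 ... Sun=6)
Day of year: 250; offset = 249
Weekday index = (5 + 249) mod 7 = 2 -> Wednesday
Weekend days: Saturday, Sunday

No


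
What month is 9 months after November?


November is month 11
11 + 9 = 20; wrap: 20 - 12 = 8

August


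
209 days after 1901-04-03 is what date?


Start: 1901-04-03, add 209 days
April 1901 has 30 days: 30 - 3 = 27 days to April 30 -> 182 left
May 1901 has 31 days -> 151 left
June 1901 has 30 days -> 121 left
July 1901 has 31 days -> 90 left
August 1901 has 31 days -> 59 left
September 1901 has 30 days -> 29 left
October 1901: 29 <= 31 -> lands on October 29

Result: 1901-10-29


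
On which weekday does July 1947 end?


July 1947 has 31 days
Anchor: Jan 1, 1947. With p = 1947 - 1 = 1946: (p + p//4 - p//100 + p//400) mod 7 = (1946 + 486 - 19 + 4) mod 7 = 2417 mod 7 = 2 -> Wednesday (Mon=0 ... Sun=6)
Days before July (Jan-Jun): 181; July 1 index = (2 + 181) mod 7 = 1 -> Tuesday
Last day offset: 31 - 1 = 30 days
Weekday index = (1 + 30) mod 7 = 3

Thursday, July 31


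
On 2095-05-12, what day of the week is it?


Date: May 12, 2095
Anchor: Jan 1, 2095. With p = 2095 - 1 = 2094: (p + p//4 - p//100 + p//400) mod 7 = (2094 + 523 - 20 + 5) mod 7 = 2602 mod 7 = 5 -> Saturday (Mon=0 ... Sun=6)
Days before May (Jan-Apr): 120; offset = 120 + 12 - 1 = 131
Weekday index = (5 + 131) mod 7 = 3

Day of the week: Thursday


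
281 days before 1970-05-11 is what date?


Start: 1970-05-11, subtract 281 days
Back 11 days from May 11 reaches April 30, 1970 -> 270 left
April 1970 has 30 days -> back to March 31, 1970 -> 240 left
March 1970 has 31 days -> back to February 28, 1970 -> 209 left
February 1970 has 28 days -> back to January 31, 1970 -> 181 left
January 1970 has 31 days -> back to December 31, 1969 -> 150 left
December 1969 has 31 days -> back to November 30, 1969 -> 119 left
November 1969 has 30 days -> back to October 31, 1969 -> 89 left
October 1969 has 31 days -> back to September 30, 1969 -> 58 left
September 1969 has 30 days -> back to August 31, 1969 -> 28 left
August 1969: 31 - 28 = 3 -> lands on August 3

Result: 1969-08-03


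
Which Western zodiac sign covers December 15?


Date: December 15
Conventional tropical zodiac dates: Sagittarius from November 22 onward; Capricorn starts December 22
December 15 falls within the Sagittarius range

Sagittarius


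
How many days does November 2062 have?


November 2062

30 days


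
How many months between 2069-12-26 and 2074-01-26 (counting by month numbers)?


From December 2069 to January 2074
5 years * 12 = 60 months, minus 11 months = 49

49 months


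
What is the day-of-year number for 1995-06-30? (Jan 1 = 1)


Date: June 30, 1995
Days in months 1 through 5: 151
Plus 30 days in June

Day of year: 181


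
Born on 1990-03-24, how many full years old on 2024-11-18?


Birth: 1990-03-24
Reference: 2024-11-18
Year difference: 2024 - 1990 = 34

34 years old


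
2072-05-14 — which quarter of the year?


Month: May (month 5)
Q1: Jan-Mar, Q2: Apr-Jun, Q3: Jul-Sep, Q4: Oct-Dec

Q2


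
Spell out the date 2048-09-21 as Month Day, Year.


ISO 2048-09-21 parses as year=2048, month=09, day=21
Month 9 -> September

September 21, 2048


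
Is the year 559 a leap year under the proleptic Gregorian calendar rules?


Gregorian leap year rule: divisible by 4, but not by 100, unless also by 400.
559 is not divisible by 4 -> not a leap year

No


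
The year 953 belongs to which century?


Century = (year - 1) // 100 + 1
= (953 - 1) // 100 + 1
= 952 // 100 + 1
= 9 + 1

10th century


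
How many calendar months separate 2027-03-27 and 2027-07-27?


From March 2027 to July 2027
0 years * 12 = 0 months, plus 4 months = 4

4 months


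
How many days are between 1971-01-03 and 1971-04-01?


From 1971-01-03 to 1971-04-01
1971-01-03: day of year = 3
1971-04-01: days before April = 31 + 28 + 31 = 90 (1971 is not a leap year); day of year = 90 + 1 = 91
Same year: 91 - 3 = 88

88 days


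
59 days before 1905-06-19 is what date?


Start: 1905-06-19, subtract 59 days
Back 19 days from June 19 reaches May 31, 1905 -> 40 left
May 1905 has 31 days -> back to April 30, 1905 -> 9 left
April 1905: 30 - 9 = 21 -> lands on April 21

Result: 1905-04-21


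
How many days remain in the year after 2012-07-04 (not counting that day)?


Day of year: 186 of 366
Remaining = 366 - 186

180 days


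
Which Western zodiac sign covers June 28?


Date: June 28
Conventional tropical zodiac dates: Cancer from June 21 onward; Leo starts July 23
June 28 falls within the Cancer range

Cancer


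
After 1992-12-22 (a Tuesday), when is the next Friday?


Current: Tuesday
Target: Friday
Days ahead: 3

Next Friday: 1992-12-25


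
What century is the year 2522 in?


Century = (year - 1) // 100 + 1
= (2522 - 1) // 100 + 1
= 2521 // 100 + 1
= 25 + 1

26th century


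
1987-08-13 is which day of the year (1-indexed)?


Date: August 13, 1987
Days in months 1 through 7: 212
Plus 13 days in August

Day of year: 225


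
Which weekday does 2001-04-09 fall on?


Date: April 9, 2001
Anchor: Jan 1, 2001. With p = 2001 - 1 = 2000: (p + p//4 - p//100 + p//400) mod 7 = (2000 + 500 - 20 + 5) mod 7 = 2485 mod 7 = 0 -> Monday (Mon=0 ... Sun=6)
Days before April (Jan-Mar): 90; offset = 90 + 9 - 1 = 98
Weekday index = (0 + 98) mod 7 = 0

Day of the week: Monday


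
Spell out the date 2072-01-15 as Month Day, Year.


ISO 2072-01-15 parses as year=2072, month=01, day=15
Month 1 -> January

January 15, 2072


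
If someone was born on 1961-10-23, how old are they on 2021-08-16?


Birth: 1961-10-23
Reference: 2021-08-16
Year difference: 2021 - 1961 = 60
Birthday not yet reached in 2021, subtract 1

59 years old


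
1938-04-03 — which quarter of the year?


Month: April (month 4)
Q1: Jan-Mar, Q2: Apr-Jun, Q3: Jul-Sep, Q4: Oct-Dec

Q2


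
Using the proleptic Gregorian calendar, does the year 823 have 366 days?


Gregorian leap year rule: divisible by 4, but not by 100, unless also by 400.
823 is not divisible by 4 -> not a leap year

No


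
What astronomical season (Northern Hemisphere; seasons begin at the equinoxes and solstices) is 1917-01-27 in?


Date: January 27
Astronomical Winter (approx.; exact equinox/solstice day varies by year): December 21 to March 19
January 27 falls within the Winter window

Winter


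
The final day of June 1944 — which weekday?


June 1944 has 30 days
Anchor: Jan 1, 1944. With p = 1944 - 1 = 1943: (p + p//4 - p//100 + p//400) mod 7 = (1943 + 485 - 19 + 4) mod 7 = 2413 mod 7 = 5 -> Saturday (Mon=0 ... Sun=6)
Days before June (Jan-May): 152; June 1 index = (5 + 152) mod 7 = 3 -> Thursday
Last day offset: 30 - 1 = 29 days
Weekday index = (3 + 29) mod 7 = 4

Friday, June 30


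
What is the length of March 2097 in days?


March 2097

31 days


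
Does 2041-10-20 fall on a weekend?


Anchor: Jan 1, 2041. With p = 2041 - 1 = 2040: (p + p//4 - p//100 + p//400) mod 7 = (2040 + 510 - 20 + 5) mod 7 = 2535 mod 7 = 1 -> Tuesday (Mon=0 ... Sun=6)
Day of year: 293; offset = 292
Weekday index = (1 + 292) mod 7 = 6 -> Sunday
Weekend days: Saturday, Sunday

Yes


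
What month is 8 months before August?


August is month 8
8 - 8 = 0; wrap: 0 + 12 = 12

December


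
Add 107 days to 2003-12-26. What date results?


Start: 2003-12-26, add 107 days
December 2003 has 31 days: 31 - 26 = 5 days to December 31 -> 102 left
January 2004 has 31 days -> 71 left
February 2004 has 29 days -> 42 left
March 2004 has 31 days -> 11 left
April 2004: 11 <= 30 -> lands on April 11

Result: 2004-04-11


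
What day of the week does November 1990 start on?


Target: November 1, 1990
Anchor: Jan 1, 1990. With p = 1990 - 1 = 1989: (p + p//4 - p//100 + p//400) mod 7 = (1989 + 497 - 19 + 4) mod 7 = 2471 mod 7 = 0 -> Monday (Mon=0 ... Sun=6)
Days before November (Jan-Oct): 304 days
Weekday index = (0 + 304) mod 7 = 3

Thursday


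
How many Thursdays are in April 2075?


April 2075 has 30 days
Anchor: Jan 1, 2075. With p = 2075 - 1 = 2074: (p + p//4 - p//100 + p//400) mod 7 = (2074 + 518 - 20 + 5) mod 7 = 2577 mod 7 = 1 -> Tuesday (Mon=0 ... Sun=6)
Days before April (Jan-Mar): 90; April 1 index = (1 + 90) mod 7 = 0 -> Monday
First Thursday is April 4
Thursdays: 4, 11, 18, 25

4 Thursdays


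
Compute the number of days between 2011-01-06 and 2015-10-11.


From 2011-01-06 to 2015-10-11
2011-01-06: day of year = 6
2015-10-11: days before October = 31 + 28 + 31 + 30 + 31 + 30 + 31 + 31 + 30 = 273 (2015 is not a leap year); day of year = 273 + 11 = 284
Rest of 2011: 365 - 6 = 359
Full years 2012 (366), 2013 (365), 2014 (365): 1096
Total = 359 + 1096 + 284 = 1739

1739 days


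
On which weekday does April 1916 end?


April 1916 has 30 days
Anchor: Jan 1, 1916. With p = 1916 - 1 = 1915: (p + p//4 - p//100 + p//400) mod 7 = (1915 + 478 - 19 + 4) mod 7 = 2378 mod 7 = 5 -> Saturday (Mon=0 ... Sun=6)
Days before April (Jan-Mar): 91; April 1 index = (5 + 91) mod 7 = 5 -> Saturday
Last day offset: 30 - 1 = 29 days
Weekday index = (5 + 29) mod 7 = 6

Sunday, April 30


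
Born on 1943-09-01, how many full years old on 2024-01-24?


Birth: 1943-09-01
Reference: 2024-01-24
Year difference: 2024 - 1943 = 81
Birthday not yet reached in 2024, subtract 1

80 years old


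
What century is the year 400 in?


Century = (year - 1) // 100 + 1
= (400 - 1) // 100 + 1
= 399 // 100 + 1
= 3 + 1

4th century


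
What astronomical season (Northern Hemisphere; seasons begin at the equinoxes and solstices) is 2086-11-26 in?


Date: November 26
Astronomical Autumn (approx.; exact equinox/solstice day varies by year): September 22 to December 20
November 26 falls within the Autumn window

Autumn


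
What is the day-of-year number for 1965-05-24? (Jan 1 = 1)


Date: May 24, 1965
Days in months 1 through 4: 120
Plus 24 days in May

Day of year: 144


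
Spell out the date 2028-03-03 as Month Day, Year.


ISO 2028-03-03 parses as year=2028, month=03, day=03
Month 3 -> March

March 3, 2028


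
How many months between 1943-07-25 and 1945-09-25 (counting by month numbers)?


From July 1943 to September 1945
2 years * 12 = 24 months, plus 2 months = 26

26 months


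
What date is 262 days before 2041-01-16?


Start: 2041-01-16, subtract 262 days
Back 16 days from January 16 reaches December 31, 2040 -> 246 left
December 2040 has 31 days -> back to November 30, 2040 -> 215 left
November 2040 has 30 days -> back to October 31, 2040 -> 185 left
October 2040 has 31 days -> back to September 30, 2040 -> 154 left
September 2040 has 30 days -> back to August 31, 2040 -> 124 left
August 2040 has 31 days -> back to July 31, 2040 -> 93 left
July 2040 has 31 days -> back to June 30, 2040 -> 62 left
June 2040 has 30 days -> back to May 31, 2040 -> 32 left
May 2040 has 31 days -> back to April 30, 2040 -> 1 left
April 2040: 30 - 1 = 29 -> lands on April 29

Result: 2040-04-29


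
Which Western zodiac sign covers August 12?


Date: August 12
Conventional tropical zodiac dates: Leo from July 23 onward; Virgo starts August 23
August 12 falls within the Leo range

Leo


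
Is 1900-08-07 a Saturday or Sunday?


Anchor: Jan 1, 1900. With p = 1900 - 1 = 1899: (p + p//4 - p//100 + p//400) mod 7 = (1899 + 474 - 18 + 4) mod 7 = 2359 mod 7 = 0 -> Monday (Mon=0 ... Sun=6)
Day of year: 219; offset = 218
Weekday index = (0 + 218) mod 7 = 1 -> Tuesday
Weekend days: Saturday, Sunday

No


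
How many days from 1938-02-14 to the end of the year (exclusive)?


Day of year: 45 of 365
Remaining = 365 - 45

320 days


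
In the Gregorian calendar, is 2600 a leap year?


Gregorian leap year rule: divisible by 4, but not by 100, unless also by 400.
2600 is divisible by 100 but not 400 -> not a leap year

No


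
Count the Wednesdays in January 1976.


January 1976 has 31 days
Anchor: Jan 1, 1976. With p = 1976 - 1 = 1975: (p + p//4 - p//100 + p//400) mod 7 = (1975 + 493 - 19 + 4) mod 7 = 2453 mod 7 = 3 -> Thursday (Mon=0 ... Sun=6)
January 1 is the anchor itself -> Thursday
First Wednesday is January 7
Wednesdays: 7, 14, 21, 28

4 Wednesdays


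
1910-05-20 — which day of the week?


Date: May 20, 1910
Anchor: Jan 1, 1910. With p = 1910 - 1 = 1909: (p + p//4 - p//100 + p//400) mod 7 = (1909 + 477 - 19 + 4) mod 7 = 2371 mod 7 = 5 -> Saturday (Mon=0 ... Sun=6)
Days before May (Jan-Apr): 120; offset = 120 + 20 - 1 = 139
Weekday index = (5 + 139) mod 7 = 4

Day of the week: Friday


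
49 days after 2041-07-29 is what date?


Start: 2041-07-29, add 49 days
July 2041 has 31 days: 31 - 29 = 2 days to July 31 -> 47 left
August 2041 has 31 days -> 16 left
September 2041: 16 <= 30 -> lands on September 16

Result: 2041-09-16


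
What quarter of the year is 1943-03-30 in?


Month: March (month 3)
Q1: Jan-Mar, Q2: Apr-Jun, Q3: Jul-Sep, Q4: Oct-Dec

Q1


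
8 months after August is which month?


August is month 8
8 + 8 = 16; wrap: 16 - 12 = 4

April


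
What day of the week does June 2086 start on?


Target: June 1, 2086
Anchor: Jan 1, 2086. With p = 2086 - 1 = 2085: (p + p//4 - p//100 + p//400) mod 7 = (2085 + 521 - 20 + 5) mod 7 = 2591 mod 7 = 1 -> Tuesday (Mon=0 ... Sun=6)
Days before June (Jan-May): 151 days
Weekday index = (1 + 151) mod 7 = 5

Saturday


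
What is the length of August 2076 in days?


August 2076

31 days


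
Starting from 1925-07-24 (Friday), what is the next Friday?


Current: Friday
Target: Friday
Days ahead: 7

Next Friday: 1925-07-31


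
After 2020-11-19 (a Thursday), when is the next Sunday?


Current: Thursday
Target: Sunday
Days ahead: 3

Next Sunday: 2020-11-22


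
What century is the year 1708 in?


Century = (year - 1) // 100 + 1
= (1708 - 1) // 100 + 1
= 1707 // 100 + 1
= 17 + 1

18th century


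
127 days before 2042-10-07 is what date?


Start: 2042-10-07, subtract 127 days
Back 7 days from October 7 reaches September 30, 2042 -> 120 left
September 2042 has 30 days -> back to August 31, 2042 -> 90 left
August 2042 has 31 days -> back to July 31, 2042 -> 59 left
July 2042 has 31 days -> back to June 30, 2042 -> 28 left
June 2042: 30 - 28 = 2 -> lands on June 2

Result: 2042-06-02


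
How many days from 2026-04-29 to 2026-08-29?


From 2026-04-29 to 2026-08-29
2026-04-29: days before April = 31 + 28 + 31 = 90 (2026 is not a leap year); day of year = 90 + 29 = 119
2026-08-29: days before August = 31 + 28 + 31 + 30 + 31 + 30 + 31 = 212 (2026 is not a leap year); day of year = 212 + 29 = 241
Same year: 241 - 119 = 122

122 days


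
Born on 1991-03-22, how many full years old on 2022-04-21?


Birth: 1991-03-22
Reference: 2022-04-21
Year difference: 2022 - 1991 = 31

31 years old


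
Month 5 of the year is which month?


Month 5 of 12

May


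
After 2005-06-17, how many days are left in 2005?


Day of year: 168 of 365
Remaining = 365 - 168

197 days


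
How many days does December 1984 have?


December 1984

31 days


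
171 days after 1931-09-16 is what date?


Start: 1931-09-16, add 171 days
September 1931 has 30 days: 30 - 16 = 14 days to September 30 -> 157 left
October 1931 has 31 days -> 126 left
November 1931 has 30 days -> 96 left
December 1931 has 31 days -> 65 left
January 1932 has 31 days -> 34 left
February 1932 has 29 days -> 5 left
March 1932: 5 <= 31 -> lands on March 5

Result: 1932-03-05


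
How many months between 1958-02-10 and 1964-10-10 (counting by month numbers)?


From February 1958 to October 1964
6 years * 12 = 72 months, plus 8 months = 80

80 months


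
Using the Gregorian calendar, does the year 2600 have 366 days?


Gregorian leap year rule: divisible by 4, but not by 100, unless also by 400.
2600 is divisible by 100 but not 400 -> not a leap year

No


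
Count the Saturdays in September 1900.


September 1900 has 30 days
Anchor: Jan 1, 1900. With p = 1900 - 1 = 1899: (p + p//4 - p//100 + p//400) mod 7 = (1899 + 474 - 18 + 4) mod 7 = 2359 mod 7 = 0 -> Monday (Mon=0 ... Sun=6)
Days before September (Jan-Aug): 243; September 1 index = (0 + 243) mod 7 = 5 -> Saturday
First Saturday is September 1
Saturdays: 1, 8, 15, 22, 29

5 Saturdays


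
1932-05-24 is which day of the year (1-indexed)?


Date: May 24, 1932
Days in months 1 through 4: 121
Plus 24 days in May

Day of year: 145


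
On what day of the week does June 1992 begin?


Target: June 1, 1992
Anchor: Jan 1, 1992. With p = 1992 - 1 = 1991: (p + p//4 - p//100 + p//400) mod 7 = (1991 + 497 - 19 + 4) mod 7 = 2473 mod 7 = 2 -> Wednesday (Mon=0 ... Sun=6)
Days before June (Jan-May): 152 days
Weekday index = (2 + 152) mod 7 = 0

Monday


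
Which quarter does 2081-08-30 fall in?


Month: August (month 8)
Q1: Jan-Mar, Q2: Apr-Jun, Q3: Jul-Sep, Q4: Oct-Dec

Q3


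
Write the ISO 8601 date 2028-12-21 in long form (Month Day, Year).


ISO 2028-12-21 parses as year=2028, month=12, day=21
Month 12 -> December

December 21, 2028


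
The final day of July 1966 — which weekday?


July 1966 has 31 days
Anchor: Jan 1, 1966. With p = 1966 - 1 = 1965: (p + p//4 - p//100 + p//400) mod 7 = (1965 + 491 - 19 + 4) mod 7 = 2441 mod 7 = 5 -> Saturday (Mon=0 ... Sun=6)
Days before July (Jan-Jun): 181; July 1 index = (5 + 181) mod 7 = 4 -> Friday
Last day offset: 31 - 1 = 30 days
Weekday index = (4 + 30) mod 7 = 6

Sunday, July 31


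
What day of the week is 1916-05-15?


Date: May 15, 1916
Anchor: Jan 1, 1916. With p = 1916 - 1 = 1915: (p + p//4 - p//100 + p//400) mod 7 = (1915 + 478 - 19 + 4) mod 7 = 2378 mod 7 = 5 -> Saturday (Mon=0 ... Sun=6)
Days before May (Jan-Apr): 121; offset = 121 + 15 - 1 = 135
Weekday index = (5 + 135) mod 7 = 0

Day of the week: Monday


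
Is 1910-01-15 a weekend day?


Anchor: Jan 1, 1910. With p = 1910 - 1 = 1909: (p + p//4 - p//100 + p//400) mod 7 = (1909 + 477 - 19 + 4) mod 7 = 2371 mod 7 = 5 -> Saturday (Mon=0 ... Sun=6)
Day of year: 15; offset = 14
Weekday index = (5 + 14) mod 7 = 5 -> Saturday
Weekend days: Saturday, Sunday

Yes


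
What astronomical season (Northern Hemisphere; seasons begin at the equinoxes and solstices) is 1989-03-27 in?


Date: March 27
Astronomical Spring (approx.; exact equinox/solstice day varies by year): March 20 to June 20
March 27 falls within the Spring window

Spring


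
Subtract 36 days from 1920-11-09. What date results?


Start: 1920-11-09, subtract 36 days
Back 9 days from November 9 reaches October 31, 1920 -> 27 left
October 1920: 31 - 27 = 4 -> lands on October 4

Result: 1920-10-04


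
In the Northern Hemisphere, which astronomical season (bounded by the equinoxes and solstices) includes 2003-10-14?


Date: October 14
Astronomical Autumn (approx.; exact equinox/solstice day varies by year): September 22 to December 20
October 14 falls within the Autumn window

Autumn


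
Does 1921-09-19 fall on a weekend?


Anchor: Jan 1, 1921. With p = 1921 - 1 = 1920: (p + p//4 - p//100 + p//400) mod 7 = (1920 + 480 - 19 + 4) mod 7 = 2385 mod 7 = 5 -> Saturday (Mon=0 ... Sun=6)
Day of year: 262; offset = 261
Weekday index = (5 + 261) mod 7 = 0 -> Monday
Weekend days: Saturday, Sunday

No


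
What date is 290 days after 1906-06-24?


Start: 1906-06-24, add 290 days
June 1906 has 30 days: 30 - 24 = 6 days to June 30 -> 284 left
July 1906 has 31 days -> 253 left
August 1906 has 31 days -> 222 left
September 1906 has 30 days -> 192 left
October 1906 has 31 days -> 161 left
November 1906 has 30 days -> 131 left
December 1906 has 31 days -> 100 left
January 1907 has 31 days -> 69 left
February 1907 has 28 days -> 41 left
March 1907 has 31 days -> 10 left
April 1907: 10 <= 30 -> lands on April 10

Result: 1907-04-10


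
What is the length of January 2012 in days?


January 2012

31 days


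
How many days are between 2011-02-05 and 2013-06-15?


From 2011-02-05 to 2013-06-15
2011-02-05: days before February = 31; day of year = 31 + 5 = 36
2013-06-15: days before June = 31 + 28 + 31 + 30 + 31 = 151 (2013 is not a leap year); day of year = 151 + 15 = 166
Rest of 2011: 365 - 36 = 329
Full years 2012 (366): 366
Total = 329 + 366 + 166 = 861

861 days


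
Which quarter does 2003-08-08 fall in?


Month: August (month 8)
Q1: Jan-Mar, Q2: Apr-Jun, Q3: Jul-Sep, Q4: Oct-Dec

Q3


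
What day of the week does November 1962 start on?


Target: November 1, 1962
Anchor: Jan 1, 1962. With p = 1962 - 1 = 1961: (p + p//4 - p//100 + p//400) mod 7 = (1961 + 490 - 19 + 4) mod 7 = 2436 mod 7 = 0 -> Monday (Mon=0 ... Sun=6)
Days before November (Jan-Oct): 304 days
Weekday index = (0 + 304) mod 7 = 3

Thursday


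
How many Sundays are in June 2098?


June 2098 has 30 days
Anchor: Jan 1, 2098. With p = 2098 - 1 = 2097: (p + p//4 - p//100 + p//400) mod 7 = (2097 + 524 - 20 + 5) mod 7 = 2606 mod 7 = 2 -> Wednesday (Mon=0 ... Sun=6)
Days before June (Jan-May): 151; June 1 index = (2 + 151) mod 7 = 6 -> Sunday
First Sunday is June 1
Sundays: 1, 8, 15, 22, 29

5 Sundays


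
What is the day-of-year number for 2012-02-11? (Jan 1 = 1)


Date: February 11, 2012
Days in months 1 through 1: 31
Plus 11 days in February

Day of year: 42


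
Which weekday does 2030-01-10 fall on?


Date: January 10, 2030
Anchor: Jan 1, 2030. With p = 2030 - 1 = 2029: (p + p//4 - p//100 + p//400) mod 7 = (2029 + 507 - 20 + 5) mod 7 = 2521 mod 7 = 1 -> Tuesday (Mon=0 ... Sun=6)
Days into year = 10 - 1 = 9
Weekday index = (1 + 9) mod 7 = 3

Day of the week: Thursday


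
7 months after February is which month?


February is month 2
2 + 7 = 9

September


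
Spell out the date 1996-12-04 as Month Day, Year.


ISO 1996-12-04 parses as year=1996, month=12, day=04
Month 12 -> December

December 4, 1996


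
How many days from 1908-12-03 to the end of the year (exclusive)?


Day of year: 338 of 366
Remaining = 366 - 338

28 days


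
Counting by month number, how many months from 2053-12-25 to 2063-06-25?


From December 2053 to June 2063
10 years * 12 = 120 months, minus 6 months = 114

114 months


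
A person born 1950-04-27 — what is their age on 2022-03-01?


Birth: 1950-04-27
Reference: 2022-03-01
Year difference: 2022 - 1950 = 72
Birthday not yet reached in 2022, subtract 1

71 years old


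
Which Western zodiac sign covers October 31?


Date: October 31
Conventional tropical zodiac dates: Scorpio from October 23 onward; Sagittarius starts November 22
October 31 falls within the Scorpio range

Scorpio


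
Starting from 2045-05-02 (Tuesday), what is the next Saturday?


Current: Tuesday
Target: Saturday
Days ahead: 4

Next Saturday: 2045-05-06


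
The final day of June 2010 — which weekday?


June 2010 has 30 days
Anchor: Jan 1, 2010. With p = 2010 - 1 = 2009: (p + p//4 - p//100 + p//400) mod 7 = (2009 + 502 - 20 + 5) mod 7 = 2496 mod 7 = 4 -> Friday (Mon=0 ... Sun=6)
Days before June (Jan-May): 151; June 1 index = (4 + 151) mod 7 = 1 -> Tuesday
Last day offset: 30 - 1 = 29 days
Weekday index = (1 + 29) mod 7 = 2

Wednesday, June 30


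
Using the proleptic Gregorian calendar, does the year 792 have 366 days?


Gregorian leap year rule: divisible by 4, but not by 100, unless also by 400.
792 is divisible by 4 but not 100 -> leap year

Yes


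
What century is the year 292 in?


Century = (year - 1) // 100 + 1
= (292 - 1) // 100 + 1
= 291 // 100 + 1
= 2 + 1

3rd century


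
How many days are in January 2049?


January 2049

31 days


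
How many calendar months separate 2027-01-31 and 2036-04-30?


From January 2027 to April 2036
9 years * 12 = 108 months, plus 3 months = 111

111 months


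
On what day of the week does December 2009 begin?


Target: December 1, 2009
Anchor: Jan 1, 2009. With p = 2009 - 1 = 2008: (p + p//4 - p//100 + p//400) mod 7 = (2008 + 502 - 20 + 5) mod 7 = 2495 mod 7 = 3 -> Thursday (Mon=0 ... Sun=6)
Days before December (Jan-Nov): 334 days
Weekday index = (3 + 334) mod 7 = 1

Tuesday


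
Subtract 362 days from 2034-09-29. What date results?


Start: 2034-09-29, subtract 362 days
Back 29 days from September 29 reaches August 31, 2034 -> 333 left
August 2034 has 31 days -> back to July 31, 2034 -> 302 left
July 2034 has 31 days -> back to June 30, 2034 -> 271 left
June 2034 has 30 days -> back to May 31, 2034 -> 241 left
May 2034 has 31 days -> back to April 30, 2034 -> 210 left
April 2034 has 30 days -> back to March 31, 2034 -> 180 left
March 2034 has 31 days -> back to February 28, 2034 -> 149 left
February 2034 has 28 days -> back to January 31, 2034 -> 121 left
January 2034 has 31 days -> back to December 31, 2033 -> 90 left
December 2033 has 31 days -> back to November 30, 2033 -> 59 left
November 2033 has 30 days -> back to October 31, 2033 -> 29 left
October 2033: 31 - 29 = 2 -> lands on October 2

Result: 2033-10-02


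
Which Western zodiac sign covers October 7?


Date: October 7
Conventional tropical zodiac dates: Libra from September 23 onward; Scorpio starts October 23
October 7 falls within the Libra range

Libra


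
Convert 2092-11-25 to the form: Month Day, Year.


ISO 2092-11-25 parses as year=2092, month=11, day=25
Month 11 -> November

November 25, 2092


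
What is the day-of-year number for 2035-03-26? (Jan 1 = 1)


Date: March 26, 2035
Days in months 1 through 2: 59
Plus 26 days in March

Day of year: 85


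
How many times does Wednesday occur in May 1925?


May 1925 has 31 days
Anchor: Jan 1, 1925. With p = 1925 - 1 = 1924: (p + p//4 - p//100 + p//400) mod 7 = (1924 + 481 - 19 + 4) mod 7 = 2390 mod 7 = 3 -> Thursday (Mon=0 ... Sun=6)
Days before May (Jan-Apr): 120; May 1 index = (3 + 120) mod 7 = 4 -> Friday
First Wednesday is May 6
Wednesdays: 6, 13, 20, 27

4 Wednesdays


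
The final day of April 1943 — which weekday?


April 1943 has 30 days
Anchor: Jan 1, 1943. With p = 1943 - 1 = 1942: (p + p//4 - p//100 + p//400) mod 7 = (1942 + 485 - 19 + 4) mod 7 = 2412 mod 7 = 4 -> Friday (Mon=0 ... Sun=6)
Days before April (Jan-Mar): 90; April 1 index = (4 + 90) mod 7 = 3 -> Thursday
Last day offset: 30 - 1 = 29 days
Weekday index = (3 + 29) mod 7 = 4

Friday, April 30


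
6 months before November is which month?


November is month 11
11 - 6 = 5

May


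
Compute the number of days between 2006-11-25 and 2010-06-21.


From 2006-11-25 to 2010-06-21
2006-11-25: days before November = 31 + 28 + 31 + 30 + 31 + 30 + 31 + 31 + 30 + 31 = 304 (2006 is not a leap year); day of year = 304 + 25 = 329
2010-06-21: days before June = 31 + 28 + 31 + 30 + 31 = 151 (2010 is not a leap year); day of year = 151 + 21 = 172
Rest of 2006: 365 - 329 = 36
Full years 2007 (365), 2008 (366), 2009 (365): 1096
Total = 36 + 1096 + 172 = 1304

1304 days


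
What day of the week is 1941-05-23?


Date: May 23, 1941
Anchor: Jan 1, 1941. With p = 1941 - 1 = 1940: (p + p//4 - p//100 + p//400) mod 7 = (1940 + 485 - 19 + 4) mod 7 = 2410 mod 7 = 2 -> Wednesday (Mon=0 ... Sun=6)
Days before May (Jan-Apr): 120; offset = 120 + 23 - 1 = 142
Weekday index = (2 + 142) mod 7 = 4

Day of the week: Friday


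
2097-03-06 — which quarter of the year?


Month: March (month 3)
Q1: Jan-Mar, Q2: Apr-Jun, Q3: Jul-Sep, Q4: Oct-Dec

Q1


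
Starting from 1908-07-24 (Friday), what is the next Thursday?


Current: Friday
Target: Thursday
Days ahead: 6

Next Thursday: 1908-07-30


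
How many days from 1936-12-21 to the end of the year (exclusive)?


Day of year: 356 of 366
Remaining = 366 - 356

10 days


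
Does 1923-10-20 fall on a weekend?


Anchor: Jan 1, 1923. With p = 1923 - 1 = 1922: (p + p//4 - p//100 + p//400) mod 7 = (1922 + 480 - 19 + 4) mod 7 = 2387 mod 7 = 0 -> Monday (Mon=0 ... Sun=6)
Day of year: 293; offset = 292
Weekday index = (0 + 292) mod 7 = 5 -> Saturday
Weekend days: Saturday, Sunday

Yes


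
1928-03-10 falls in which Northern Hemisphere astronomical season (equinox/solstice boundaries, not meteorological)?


Date: March 10
Astronomical Winter (approx.; exact equinox/solstice day varies by year): December 21 to March 19
March 10 falls within the Winter window

Winter


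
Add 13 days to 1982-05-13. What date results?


Start: 1982-05-13, add 13 days
May 1982 has 31 days; 13 + 13 = 26 stays within May

Result: 1982-05-26


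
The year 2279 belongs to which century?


Century = (year - 1) // 100 + 1
= (2279 - 1) // 100 + 1
= 2278 // 100 + 1
= 22 + 1

23rd century


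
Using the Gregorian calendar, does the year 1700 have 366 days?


Gregorian leap year rule: divisible by 4, but not by 100, unless also by 400.
1700 is divisible by 100 but not 400 -> not a leap year

No


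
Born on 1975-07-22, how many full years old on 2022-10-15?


Birth: 1975-07-22
Reference: 2022-10-15
Year difference: 2022 - 1975 = 47

47 years old


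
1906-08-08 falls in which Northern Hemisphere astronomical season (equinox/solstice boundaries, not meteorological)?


Date: August 8
Astronomical Summer (approx.; exact equinox/solstice day varies by year): June 21 to September 21
August 8 falls within the Summer window

Summer


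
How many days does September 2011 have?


September 2011

30 days


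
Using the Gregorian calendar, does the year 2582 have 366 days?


Gregorian leap year rule: divisible by 4, but not by 100, unless also by 400.
2582 is not divisible by 4 -> not a leap year

No


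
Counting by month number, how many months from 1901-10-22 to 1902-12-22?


From October 1901 to December 1902
1 year * 12 = 12 months, plus 2 months = 14

14 months


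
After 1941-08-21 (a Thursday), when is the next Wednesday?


Current: Thursday
Target: Wednesday
Days ahead: 6

Next Wednesday: 1941-08-27


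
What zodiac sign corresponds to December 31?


Date: December 31
Conventional tropical zodiac dates: Capricorn from December 22 onward; Aquarius starts January 20
December 31 falls within the Capricorn range

Capricorn


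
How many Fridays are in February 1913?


February 1913 has 28 days
Anchor: Jan 1, 1913. With p = 1913 - 1 = 1912: (p + p//4 - p//100 + p//400) mod 7 = (1912 + 478 - 19 + 4) mod 7 = 2375 mod 7 = 2 -> Wednesday (Mon=0 ... Sun=6)
Days before February (Jan): 31; February 1 index = (2 + 31) mod 7 = 5 -> Saturday
First Friday is February 7
Fridays: 7, 14, 21, 28

4 Fridays


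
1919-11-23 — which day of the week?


Date: November 23, 1919
Anchor: Jan 1, 1919. With p = 1919 - 1 = 1918: (p + p//4 - p//100 + p//400) mod 7 = (1918 + 479 - 19 + 4) mod 7 = 2382 mod 7 = 2 -> Wednesday (Mon=0 ... Sun=6)
Days before November (Jan-Oct): 304; offset = 304 + 23 - 1 = 326
Weekday index = (2 + 326) mod 7 = 6

Day of the week: Sunday


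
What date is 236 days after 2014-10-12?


Start: 2014-10-12, add 236 days
October 2014 has 31 days: 31 - 12 = 19 days to October 31 -> 217 left
November 2014 has 30 days -> 187 left
December 2014 has 31 days -> 156 left
January 2015 has 31 days -> 125 left
February 2015 has 28 days -> 97 left
March 2015 has 31 days -> 66 left
April 2015 has 30 days -> 36 left
May 2015 has 31 days -> 5 left
June 2015: 5 <= 30 -> lands on June 5

Result: 2015-06-05


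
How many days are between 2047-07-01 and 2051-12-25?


From 2047-07-01 to 2051-12-25
2047-07-01: days before July = 31 + 28 + 31 + 30 + 31 + 30 = 181 (2047 is not a leap year); day of year = 181 + 1 = 182
2051-12-25: days before December = 31 + 28 + 31 + 30 + 31 + 30 + 31 + 31 + 30 + 31 + 30 = 334 (2051 is not a leap year); day of year = 334 + 25 = 359
Rest of 2047: 365 - 182 = 183
Full years 2048 (366), 2049 (365), 2050 (365): 1096
Total = 183 + 1096 + 359 = 1638

1638 days


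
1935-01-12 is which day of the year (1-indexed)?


Date: January 12, 1935
No months before January
Plus 12 days in January

Day of year: 12


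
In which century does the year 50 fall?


Century = (year - 1) // 100 + 1
= (50 - 1) // 100 + 1
= 49 // 100 + 1
= 0 + 1

1st century


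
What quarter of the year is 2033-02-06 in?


Month: February (month 2)
Q1: Jan-Mar, Q2: Apr-Jun, Q3: Jul-Sep, Q4: Oct-Dec

Q1


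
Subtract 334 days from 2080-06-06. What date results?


Start: 2080-06-06, subtract 334 days
Back 6 days from June 6 reaches May 31, 2080 -> 328 left
May 2080 has 31 days -> back to April 30, 2080 -> 297 left
April 2080 has 30 days -> back to March 31, 2080 -> 267 left
March 2080 has 31 days -> back to February 29, 2080 -> 236 left
February 2080 has 29 days -> back to January 31, 2080 -> 207 left
January 2080 has 31 days -> back to December 31, 2079 -> 176 left
December 2079 has 31 days -> back to November 30, 2079 -> 145 left
November 2079 has 30 days -> back to October 31, 2079 -> 115 left
October 2079 has 31 days -> back to September 30, 2079 -> 84 left
September 2079 has 30 days -> back to August 31, 2079 -> 54 left
August 2079 has 31 days -> back to July 31, 2079 -> 23 left
July 2079: 31 - 23 = 8 -> lands on July 8

Result: 2079-07-08


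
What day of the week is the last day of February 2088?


February 2088 has 29 days
Anchor: Jan 1, 2088. With p = 2088 - 1 = 2087: (p + p//4 - p//100 + p//400) mod 7 = (2087 + 521 - 20 + 5) mod 7 = 2593 mod 7 = 3 -> Thursday (Mon=0 ... Sun=6)
Days before February (Jan): 31; February 1 index = (3 + 31) mod 7 = 6 -> Sunday
Last day offset: 29 - 1 = 28 days
Weekday index = (6 + 28) mod 7 = 6

Sunday, February 29
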